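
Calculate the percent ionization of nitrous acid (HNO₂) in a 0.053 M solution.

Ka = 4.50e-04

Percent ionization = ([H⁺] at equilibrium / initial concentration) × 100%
Percent ionization = 8.8%

Let x = [H⁺]. Ka = x²/(C - x) ⇒ x² + (4.50e-04)x - (4.50e-04)(0.053) = 0. x = 4.6638e-03. Percent = (4.6638e-03/0.053) × 100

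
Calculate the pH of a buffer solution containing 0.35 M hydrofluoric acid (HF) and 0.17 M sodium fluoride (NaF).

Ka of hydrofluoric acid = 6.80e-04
pH = 2.85

pKa = -log(6.80e-04) = 3.17. pH = pKa + log([A⁻]/[HA]) = 3.17 + log(0.17/0.35)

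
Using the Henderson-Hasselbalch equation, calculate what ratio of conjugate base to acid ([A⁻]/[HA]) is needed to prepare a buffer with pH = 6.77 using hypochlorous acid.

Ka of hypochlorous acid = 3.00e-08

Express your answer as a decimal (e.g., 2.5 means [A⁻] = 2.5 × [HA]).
[A⁻]/[HA] = 0.177

pKa = −log(3.00e-08) = 7.5229. pH = pKa + log([A⁻]/[HA]). 6.77 = 7.5229 + log(ratio). log(ratio) = 6.77 − 7.5229 = -0.7529. ratio = 10^(-0.7529) = 0.177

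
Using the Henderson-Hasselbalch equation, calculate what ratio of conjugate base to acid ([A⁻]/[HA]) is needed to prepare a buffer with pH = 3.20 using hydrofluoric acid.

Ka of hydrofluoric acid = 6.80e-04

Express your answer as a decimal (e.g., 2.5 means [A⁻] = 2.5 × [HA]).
[A⁻]/[HA] = 1.078

pKa = −log(6.80e-04) = 3.1675. pH = pKa + log([A⁻]/[HA]). 3.20 = 3.1675 + log(ratio). log(ratio) = 3.20 − 3.1675 = 0.0325. ratio = 10^(0.0325) = 1.078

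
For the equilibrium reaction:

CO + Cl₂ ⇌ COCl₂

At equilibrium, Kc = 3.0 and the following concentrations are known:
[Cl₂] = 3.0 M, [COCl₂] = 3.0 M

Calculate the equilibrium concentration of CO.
[CO] = 0.3333 M

Kc = ([COCl₂]) / ([CO] × [Cl₂]) = 3.0
[CO]^1 = (product terms)/(Kc · other reactant terms) = 3 / (3.0 · 3) = 0.33333
[CO] = 0.3333 M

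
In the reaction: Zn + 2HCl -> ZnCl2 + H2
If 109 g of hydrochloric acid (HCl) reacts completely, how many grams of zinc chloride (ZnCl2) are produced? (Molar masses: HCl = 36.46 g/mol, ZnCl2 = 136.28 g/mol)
Moles of HCl = 109 g ÷ 36.46 g/mol = 2.98958 mol
Mole ratio: 1 mol ZnCl2 / 2 mol HCl
Moles of ZnCl2 = 2.98958 × (1/2) = 1.49479 mol
Mass of ZnCl2 = 1.49479 mol × 136.28 g/mol = 203.7 g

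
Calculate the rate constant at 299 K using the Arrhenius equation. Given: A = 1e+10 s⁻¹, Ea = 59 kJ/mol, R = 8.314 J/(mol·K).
4.93e-01 s⁻¹

k = A·exp(-Ea/(R·T)) = 1e+10·exp(-59000/(8.314·299)) = 1e+10·exp(-23.7340) = 1e+10·4.9256e-11 = 4.93e-01 s⁻¹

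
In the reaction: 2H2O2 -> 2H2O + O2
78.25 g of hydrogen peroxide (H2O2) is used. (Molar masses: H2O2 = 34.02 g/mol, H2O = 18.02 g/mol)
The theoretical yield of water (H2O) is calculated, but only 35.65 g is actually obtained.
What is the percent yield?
Moles of H2O2 = 78.25 g ÷ 34.02 g/mol = 2.30012 mol
Mole ratio: 2 mol H2O / 2 mol H2O2
Moles of H2O = 2.30012 × (2/2) = 2.30012 mol
Theoretical yield = 2.30012 mol × 18.02 g/mol = 41.448 g
Actual yield = 35.65 g
Percent yield = (35.65 / 41.448) × 100% = 86.0%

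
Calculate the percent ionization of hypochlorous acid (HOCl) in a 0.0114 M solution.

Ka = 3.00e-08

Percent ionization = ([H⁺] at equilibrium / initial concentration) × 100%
Percent ionization = 0.162%

Let x = [H⁺]. Ka = x²/(C - x) ⇒ x² + (3.00e-08)x - (3.00e-08)(0.0114) = 0. x = 1.8478e-05. Percent = (1.8478e-05/0.0114) × 100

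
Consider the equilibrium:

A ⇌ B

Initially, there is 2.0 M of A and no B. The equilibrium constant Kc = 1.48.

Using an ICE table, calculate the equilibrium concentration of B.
[B] = 1.194 M

ICE: [A] = 2.0 − x, [B] = x.
Kc = x/(2.0 − x) = 1.48 ⇒ x = 1.48·2.0/(1 + 1.48) = 2.96/2.48 = 1.194.
[B] = x = 1.194 M.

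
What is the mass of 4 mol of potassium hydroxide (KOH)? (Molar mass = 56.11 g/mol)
Mass = 4 mol × 56.11 g/mol = 224.4 g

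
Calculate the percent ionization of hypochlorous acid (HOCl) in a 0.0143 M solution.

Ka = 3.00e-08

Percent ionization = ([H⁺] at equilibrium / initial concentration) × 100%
Percent ionization = 0.145%

Let x = [H⁺]. Ka = x²/(C - x) ⇒ x² + (3.00e-08)x - (3.00e-08)(0.0143) = 0. x = 2.0697e-05. Percent = (2.0697e-05/0.0143) × 100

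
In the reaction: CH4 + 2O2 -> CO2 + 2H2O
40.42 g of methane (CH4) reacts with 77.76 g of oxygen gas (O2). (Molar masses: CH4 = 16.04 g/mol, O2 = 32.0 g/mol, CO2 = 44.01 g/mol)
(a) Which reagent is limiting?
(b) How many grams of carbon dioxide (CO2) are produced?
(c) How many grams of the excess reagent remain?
(a) O2, (b) 53.47 g, (c) 20.93 g

Moles of CH4 = 40.42 g ÷ 16.04 g/mol = 2.51995 mol
Moles of O2 = 77.76 g ÷ 32.0 g/mol = 2.43 mol
Moles ÷ coefficient: CH4: 2.51995/1 = 2.52, O2: 2.43/2 = 1.215
(a) O2 has the smaller value, so O2 is the limiting reagent.
(b) Moles of CO2 = 2.43 mol O2 × (1/2) = 1.215 mol; mass = 1.215 mol × 44.01 g/mol = 53.47 g
(c) CH4 consumed = 2.43 × (1/2) = 1.215 mol; remaining = 2.51995 − 1.215 = 1.30495 mol; mass = 1.30495 mol × 16.04 g/mol = 20.93 g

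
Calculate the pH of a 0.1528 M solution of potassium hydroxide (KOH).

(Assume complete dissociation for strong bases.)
pH = 13.18

[OH⁻] = 0.1528 M for strong base. pOH = -log[OH⁻] = 0.82, pH = 14 - pOH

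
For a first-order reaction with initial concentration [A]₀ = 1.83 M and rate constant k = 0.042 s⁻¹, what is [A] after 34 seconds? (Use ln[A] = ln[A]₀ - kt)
0.4388 M

ln[A] = ln[A]₀ - k·t = ln(1.83) - (0.042)·(34) = 0.6043 - 1.4280 = -0.8237
[A] = e^(-0.8237) = 0.4388 M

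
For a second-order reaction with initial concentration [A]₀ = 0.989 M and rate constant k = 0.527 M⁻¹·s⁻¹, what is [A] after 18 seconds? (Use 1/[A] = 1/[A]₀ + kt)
0.0953 M

1/[A] = 1/[A]₀ + k·t = 1/0.989 + (0.527)·(18) = 1.0111 + 9.4860 = 10.4971
[A] = 1/10.4971 = 0.0953 M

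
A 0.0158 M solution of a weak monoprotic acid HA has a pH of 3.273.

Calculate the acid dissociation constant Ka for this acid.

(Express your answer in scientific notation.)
K_a = 1.86e-05

[H⁺] = 10^(−pH) = 10^(−3.273) = 5.333e-04 M. For HA ⇌ H⁺ + A⁻, Ka = x²/(C − x) = (5.333e-04)²/(0.0158 − 5.333e-04) = 1.86e-05.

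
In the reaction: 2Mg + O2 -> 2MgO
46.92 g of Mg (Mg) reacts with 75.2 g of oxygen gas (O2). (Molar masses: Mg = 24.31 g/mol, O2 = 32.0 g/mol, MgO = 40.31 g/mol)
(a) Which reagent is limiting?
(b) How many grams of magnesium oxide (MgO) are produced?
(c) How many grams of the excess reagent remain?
(a) Mg, (b) 77.8 g, (c) 44.32 g

Moles of Mg = 46.92 g ÷ 24.31 g/mol = 1.93007 mol
Moles of O2 = 75.2 g ÷ 32.0 g/mol = 2.35 mol
Moles ÷ coefficient: Mg: 1.93007/2 = 0.965, O2: 2.35/1 = 2.35
(a) Mg has the smaller value, so Mg is the limiting reagent.
(b) Moles of MgO = 1.93007 mol Mg × (2/2) = 1.93007 mol; mass = 1.93007 mol × 40.31 g/mol = 77.8 g
(c) O2 consumed = 1.93007 × (1/2) = 0.965035 mol; remaining = 2.35 − 0.965035 = 1.38497 mol; mass = 1.38497 mol × 32.0 g/mol = 44.32 g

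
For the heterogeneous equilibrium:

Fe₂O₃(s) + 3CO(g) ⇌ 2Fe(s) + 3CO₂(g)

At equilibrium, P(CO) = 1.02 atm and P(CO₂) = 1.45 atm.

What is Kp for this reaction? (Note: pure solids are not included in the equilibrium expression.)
K_p = 2.873

Solids (Fe₂O₃, Fe) are excluded.
Kp = P(CO₂)³/P(CO)³ = (1.45)³/(1.02)³ = 3.049/1.061 = 2.873.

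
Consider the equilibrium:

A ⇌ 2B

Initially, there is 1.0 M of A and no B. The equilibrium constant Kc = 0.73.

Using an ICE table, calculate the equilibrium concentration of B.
[B] = 0.691 M

ICE: [A] = 1.0 − x, [B] = 2x.
Kc = (2x)²/(1.0 − x) = 0.73 ⇒ 4x² + 0.73x − 0.73 = 0.
x = (−0.73 + √(0.73² + 4·4·0.73))/(2·4) = (−0.73 + √12.213)/8 = 0.34559.
[B] = 2x = 0.691 M.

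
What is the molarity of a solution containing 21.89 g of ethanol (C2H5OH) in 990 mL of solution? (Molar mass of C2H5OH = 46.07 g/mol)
Moles of C2H5OH = 21.89 g ÷ 46.07 g/mol = 0.475147 mol
Volume = 990 mL = 0.99 L
Molarity = 0.475147 mol ÷ 0.99 L = 0.4799 M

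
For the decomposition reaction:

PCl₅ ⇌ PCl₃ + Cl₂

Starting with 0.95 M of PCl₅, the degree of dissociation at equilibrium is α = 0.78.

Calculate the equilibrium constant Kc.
K_c = 2.6272

x = α·[A]₀ = 0.78 × 0.95 = 0.741 M dissociated.
At eq: [PCl₅] = 0.95 − 0.741 = 0.209 M; [PCl₃] = [Cl₂] = x = 0.741 M.
Kc = [PCl₃][Cl₂]/[PCl₅] = (0.741)²/0.209 = 2.627.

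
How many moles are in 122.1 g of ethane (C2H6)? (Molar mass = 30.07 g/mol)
Moles = 122.1 g ÷ 30.07 g/mol = 4.061 mol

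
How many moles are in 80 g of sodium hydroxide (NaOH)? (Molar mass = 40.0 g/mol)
Moles = 80 g ÷ 40.0 g/mol = 2 mol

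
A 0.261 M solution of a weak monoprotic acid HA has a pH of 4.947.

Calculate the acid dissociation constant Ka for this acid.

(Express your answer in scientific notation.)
K_a = 4.89e-10

[H⁺] = 10^(−pH) = 10^(−4.947) = 1.130e-05 M. For HA ⇌ H⁺ + A⁻, Ka = x²/(C − x) = (1.130e-05)²/(0.261 − 1.130e-05) = 4.89e-10.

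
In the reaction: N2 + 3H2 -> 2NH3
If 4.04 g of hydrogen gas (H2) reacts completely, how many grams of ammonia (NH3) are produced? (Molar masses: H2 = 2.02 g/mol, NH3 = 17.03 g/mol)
Moles of H2 = 4.04 g ÷ 2.02 g/mol = 2 mol
Mole ratio: 2 mol NH3 / 3 mol H2
Moles of NH3 = 2 × (2/3) = 1.33333 mol
Mass of NH3 = 1.33333 mol × 17.03 g/mol = 22.71 g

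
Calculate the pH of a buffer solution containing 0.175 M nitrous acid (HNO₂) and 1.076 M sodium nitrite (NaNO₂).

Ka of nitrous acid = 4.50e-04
pH = 4.14

pKa = -log(4.50e-04) = 3.35. pH = pKa + log([A⁻]/[HA]) = 3.35 + log(1.076/0.175)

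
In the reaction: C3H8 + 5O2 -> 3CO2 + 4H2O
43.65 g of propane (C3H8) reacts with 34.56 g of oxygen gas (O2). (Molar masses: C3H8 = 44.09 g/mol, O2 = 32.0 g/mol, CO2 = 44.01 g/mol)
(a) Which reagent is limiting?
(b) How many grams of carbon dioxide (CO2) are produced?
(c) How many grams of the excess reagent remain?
(a) O2, (b) 28.52 g, (c) 34.13 g

Moles of C3H8 = 43.65 g ÷ 44.09 g/mol = 0.99002 mol
Moles of O2 = 34.56 g ÷ 32.0 g/mol = 1.08 mol
Moles ÷ coefficient: C3H8: 0.99002/1 = 0.99, O2: 1.08/5 = 0.216
(a) O2 has the smaller value, so O2 is the limiting reagent.
(b) Moles of CO2 = 1.08 mol O2 × (3/5) = 0.648 mol; mass = 0.648 mol × 44.01 g/mol = 28.52 g
(c) C3H8 consumed = 1.08 × (1/5) = 0.216 mol; remaining = 0.99002 − 0.216 = 0.77402 mol; mass = 0.77402 mol × 44.09 g/mol = 34.13 g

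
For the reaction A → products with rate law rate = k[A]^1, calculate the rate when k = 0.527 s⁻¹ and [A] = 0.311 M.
0.1639 M/s

rate = k·[A]^1 = 0.527·(0.311)^1 = 0.527·0.311 = 0.1639 M/s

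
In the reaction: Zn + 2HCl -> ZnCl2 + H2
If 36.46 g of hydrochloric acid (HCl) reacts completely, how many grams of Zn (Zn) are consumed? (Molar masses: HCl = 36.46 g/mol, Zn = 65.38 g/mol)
Moles of HCl = 36.46 g ÷ 36.46 g/mol = 1 mol
Mole ratio: 1 mol Zn / 2 mol HCl
Moles of Zn = 1 × (1/2) = 0.5 mol
Mass of Zn = 0.5 mol × 65.38 g/mol = 32.69 g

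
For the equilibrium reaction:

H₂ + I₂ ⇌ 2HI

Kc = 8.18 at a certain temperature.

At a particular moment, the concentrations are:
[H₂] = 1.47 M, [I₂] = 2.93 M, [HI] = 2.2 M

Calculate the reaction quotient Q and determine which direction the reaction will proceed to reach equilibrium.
Q = 1.124, Q < K, reaction proceeds forward (toward products)

Q = ([HI]^2) / ([H₂] × [I₂])
  = ((2.2)^2) / ((1.47)·(2.93)) = 4.84/4.3071 = 1.124
Since Q = 1.124 < Kc = 8.18, the reaction proceeds forward (toward products) to reach equilibrium.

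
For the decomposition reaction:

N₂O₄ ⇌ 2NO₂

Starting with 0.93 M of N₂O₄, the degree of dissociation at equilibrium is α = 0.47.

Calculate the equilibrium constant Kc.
K_c = 1.5505

x = α·[A]₀ = 0.47 × 0.93 = 0.4371 M dissociated.
At eq: [N₂O₄] = 0.93 − 0.4371 = 0.4929 M; [NO₂] = 2x = 0.8742 M.
Kc = [NO₂]²/[N₂O₄] = (0.8742)²/0.4929 = 1.55.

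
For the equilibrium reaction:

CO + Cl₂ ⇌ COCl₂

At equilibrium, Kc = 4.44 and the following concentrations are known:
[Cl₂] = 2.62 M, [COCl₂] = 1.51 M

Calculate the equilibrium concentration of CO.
[CO] = 0.1298 M

Kc = ([COCl₂]) / ([CO] × [Cl₂]) = 4.44
[CO]^1 = (product terms)/(Kc · other reactant terms) = 1.51 / (4.44 · 2.62) = 0.12981
[CO] = 0.1298 M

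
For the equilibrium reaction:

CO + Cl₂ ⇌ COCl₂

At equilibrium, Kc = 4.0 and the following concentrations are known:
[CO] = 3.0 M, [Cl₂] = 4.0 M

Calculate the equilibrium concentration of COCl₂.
[COCl₂] = 48.0000 M

Kc = ([COCl₂]) / ([CO] × [Cl₂]) = 4.0
[COCl₂]^1 = Kc · (reactant terms)/(other product terms) = 4.0 · 12 / 1 = 48
[COCl₂] = 48.0000 M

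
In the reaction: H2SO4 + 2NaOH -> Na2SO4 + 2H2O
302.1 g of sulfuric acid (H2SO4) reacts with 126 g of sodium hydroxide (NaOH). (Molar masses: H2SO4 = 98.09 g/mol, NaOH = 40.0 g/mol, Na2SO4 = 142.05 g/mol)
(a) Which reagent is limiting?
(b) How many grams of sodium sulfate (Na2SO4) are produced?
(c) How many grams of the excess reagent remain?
(a) NaOH, (b) 223.7 g, (c) 147.6 g

Moles of H2SO4 = 302.1 g ÷ 98.09 g/mol = 3.07982 mol
Moles of NaOH = 126 g ÷ 40.0 g/mol = 3.15 mol
Moles ÷ coefficient: H2SO4: 3.07982/1 = 3.08, NaOH: 3.15/2 = 1.575
(a) NaOH has the smaller value, so NaOH is the limiting reagent.
(b) Moles of Na2SO4 = 3.15 mol NaOH × (1/2) = 1.575 mol; mass = 1.575 mol × 142.05 g/mol = 223.7 g
(c) H2SO4 consumed = 3.15 × (1/2) = 1.575 mol; remaining = 3.07982 − 1.575 = 1.50482 mol; mass = 1.50482 mol × 98.09 g/mol = 147.6 g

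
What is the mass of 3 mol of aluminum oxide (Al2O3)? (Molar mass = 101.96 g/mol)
Mass = 3 mol × 101.96 g/mol = 305.9 g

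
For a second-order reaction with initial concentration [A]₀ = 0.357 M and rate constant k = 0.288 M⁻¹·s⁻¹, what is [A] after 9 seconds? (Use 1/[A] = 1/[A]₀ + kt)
0.1854 M

1/[A] = 1/[A]₀ + k·t = 1/0.357 + (0.288)·(9) = 2.8011 + 2.5920 = 5.3931
[A] = 1/5.3931 = 0.1854 M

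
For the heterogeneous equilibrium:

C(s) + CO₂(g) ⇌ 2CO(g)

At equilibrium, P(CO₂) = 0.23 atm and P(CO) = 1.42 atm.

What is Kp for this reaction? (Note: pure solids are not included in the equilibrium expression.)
K_p = 8.767

Solid C is excluded.
Kp = P(CO)²/P(CO₂) = (1.42)²/0.23 = 2.016/0.23 = 8.767.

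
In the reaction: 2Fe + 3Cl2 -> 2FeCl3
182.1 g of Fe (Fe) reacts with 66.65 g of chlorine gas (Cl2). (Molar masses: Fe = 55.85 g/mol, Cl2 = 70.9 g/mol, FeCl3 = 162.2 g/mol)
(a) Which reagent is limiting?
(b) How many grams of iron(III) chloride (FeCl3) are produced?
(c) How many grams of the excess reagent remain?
(a) Cl2, (b) 101.7 g, (c) 147.1 g

Moles of Fe = 182.1 g ÷ 55.85 g/mol = 3.26052 mol
Moles of Cl2 = 66.65 g ÷ 70.9 g/mol = 0.940056 mol
Moles ÷ coefficient: Fe: 3.26052/2 = 1.63, Cl2: 0.940056/3 = 0.3134
(a) Cl2 has the smaller value, so Cl2 is the limiting reagent.
(b) Moles of FeCl3 = 0.940056 mol Cl2 × (2/3) = 0.626704 mol; mass = 0.626704 mol × 162.2 g/mol = 101.7 g
(c) Fe consumed = 0.940056 × (2/3) = 0.626704 mol; remaining = 3.26052 − 0.626704 = 2.63381 mol; mass = 2.63381 mol × 55.85 g/mol = 147.1 g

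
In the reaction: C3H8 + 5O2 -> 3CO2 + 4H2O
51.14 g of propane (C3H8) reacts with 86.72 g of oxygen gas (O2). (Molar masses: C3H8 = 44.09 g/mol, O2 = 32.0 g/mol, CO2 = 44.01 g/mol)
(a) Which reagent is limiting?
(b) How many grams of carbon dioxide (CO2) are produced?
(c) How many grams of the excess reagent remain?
(a) O2, (b) 71.56 g, (c) 27.24 g

Moles of C3H8 = 51.14 g ÷ 44.09 g/mol = 1.1599 mol
Moles of O2 = 86.72 g ÷ 32.0 g/mol = 2.71 mol
Moles ÷ coefficient: C3H8: 1.1599/1 = 1.16, O2: 2.71/5 = 0.542
(a) O2 has the smaller value, so O2 is the limiting reagent.
(b) Moles of CO2 = 2.71 mol O2 × (3/5) = 1.626 mol; mass = 1.626 mol × 44.01 g/mol = 71.56 g
(c) C3H8 consumed = 2.71 × (1/5) = 0.542 mol; remaining = 1.1599 − 0.542 = 0.6179 mol; mass = 0.6179 mol × 44.09 g/mol = 27.24 g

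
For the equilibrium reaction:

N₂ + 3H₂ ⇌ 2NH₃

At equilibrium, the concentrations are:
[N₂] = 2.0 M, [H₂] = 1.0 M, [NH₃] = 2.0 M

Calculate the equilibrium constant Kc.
K_c = 2.0000

Kc = ([NH₃]^2) / ([N₂] × [H₂]^3)
   = ((2.0)^2) / ((2.0)·(1.0)^3)
   = 4 / 2 = 2.0000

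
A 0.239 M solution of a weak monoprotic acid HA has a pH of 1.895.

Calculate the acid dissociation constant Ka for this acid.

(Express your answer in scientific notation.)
K_a = 7.17e-04

[H⁺] = 10^(−pH) = 10^(−1.895) = 1.274e-02 M. For HA ⇌ H⁺ + A⁻, Ka = x²/(C − x) = (1.274e-02)²/(0.239 − 1.274e-02) = 7.17e-04.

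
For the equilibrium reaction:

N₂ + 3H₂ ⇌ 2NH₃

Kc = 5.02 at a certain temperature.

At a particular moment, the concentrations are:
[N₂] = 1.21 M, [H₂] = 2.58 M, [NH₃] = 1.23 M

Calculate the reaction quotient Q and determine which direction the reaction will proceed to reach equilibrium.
Q = 0.073, Q < K, reaction proceeds forward (toward products)

Q = ([NH₃]^2) / ([N₂] × [H₂]^3)
  = ((1.23)^2) / ((1.21)·(2.58)^3) = 1.5129/20.78 = 0.07281
Since Q = 0.07281 < Kc = 5.02, the reaction proceeds forward (toward products) to reach equilibrium.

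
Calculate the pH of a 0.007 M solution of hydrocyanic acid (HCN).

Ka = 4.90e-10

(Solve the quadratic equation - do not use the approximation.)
pH = 5.73

x² + Ka×x - Ka×C = 0. Using quadratic formula: [H⁺] = 1.8518e-06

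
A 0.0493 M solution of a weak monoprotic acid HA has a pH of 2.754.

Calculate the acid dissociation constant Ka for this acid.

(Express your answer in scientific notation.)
K_a = 6.53e-05

[H⁺] = 10^(−pH) = 10^(−2.754) = 1.762e-03 M. For HA ⇌ H⁺ + A⁻, Ka = x²/(C − x) = (1.762e-03)²/(0.0493 − 1.762e-03) = 6.53e-05.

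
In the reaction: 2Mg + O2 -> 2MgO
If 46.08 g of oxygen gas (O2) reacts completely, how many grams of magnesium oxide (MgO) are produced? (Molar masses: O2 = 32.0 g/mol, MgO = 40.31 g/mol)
Moles of O2 = 46.08 g ÷ 32.0 g/mol = 1.44 mol
Mole ratio: 2 mol MgO / 1 mol O2
Moles of MgO = 1.44 × (2/1) = 2.88 mol
Mass of MgO = 2.88 mol × 40.31 g/mol = 116.1 g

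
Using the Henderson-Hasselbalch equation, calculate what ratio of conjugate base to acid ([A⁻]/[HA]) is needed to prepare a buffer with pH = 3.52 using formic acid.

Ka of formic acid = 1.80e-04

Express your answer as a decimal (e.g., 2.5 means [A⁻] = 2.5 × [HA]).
[A⁻]/[HA] = 0.596

pKa = −log(1.80e-04) = 3.7447. pH = pKa + log([A⁻]/[HA]). 3.52 = 3.7447 + log(ratio). log(ratio) = 3.52 − 3.7447 = -0.2247. ratio = 10^(-0.2247) = 0.596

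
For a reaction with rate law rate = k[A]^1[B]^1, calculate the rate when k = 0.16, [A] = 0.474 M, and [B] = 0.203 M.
0.0154 M/s

rate = k·[A]^1·[B]^1 = 0.16·(0.474)^1·(0.203)^1 = 0.16·0.474·0.203 = 0.0154 M/s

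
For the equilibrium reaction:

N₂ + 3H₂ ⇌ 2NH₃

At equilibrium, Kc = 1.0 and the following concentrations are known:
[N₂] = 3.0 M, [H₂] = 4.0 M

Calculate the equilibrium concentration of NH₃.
[NH₃] = 13.8564 M

Kc = ([NH₃]^2) / ([N₂] × [H₂]^3) = 1.0
[NH₃]^2 = Kc · (reactant terms)/(other product terms) = 1.0 · 192 / 1 = 192
[NH₃] = (192)^(1/2) = 13.8564 M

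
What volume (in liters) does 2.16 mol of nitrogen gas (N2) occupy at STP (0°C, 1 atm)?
At STP, 1 mol of gas occupies 22.4 L
Volume = 2.16 mol × 22.4 L/mol = 48.38 L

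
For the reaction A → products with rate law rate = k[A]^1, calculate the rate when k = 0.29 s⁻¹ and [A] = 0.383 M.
0.1111 M/s

rate = k·[A]^1 = 0.29·(0.383)^1 = 0.29·0.383 = 0.1111 M/s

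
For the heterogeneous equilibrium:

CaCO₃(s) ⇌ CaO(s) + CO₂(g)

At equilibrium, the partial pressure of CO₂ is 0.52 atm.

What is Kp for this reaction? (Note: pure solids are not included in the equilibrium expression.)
K_p = 0.52

Solids (CaCO₃, CaO) have activity 1 and are excluded.
Kp = P(CO₂) = 0.52.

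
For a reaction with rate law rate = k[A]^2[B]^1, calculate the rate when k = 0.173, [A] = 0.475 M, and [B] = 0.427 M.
0.01667 M/s

rate = k·[A]^2·[B]^1 = 0.173·(0.475)^2·(0.427)^1 = 0.173·0.225625·0.427 = 0.01667 M/s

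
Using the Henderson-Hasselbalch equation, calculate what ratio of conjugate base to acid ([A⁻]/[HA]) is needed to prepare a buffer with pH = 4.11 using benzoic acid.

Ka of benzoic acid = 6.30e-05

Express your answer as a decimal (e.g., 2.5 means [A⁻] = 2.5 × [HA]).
[A⁻]/[HA] = 0.812

pKa = −log(6.30e-05) = 4.2007. pH = pKa + log([A⁻]/[HA]). 4.11 = 4.2007 + log(ratio). log(ratio) = 4.11 − 4.2007 = -0.0907. ratio = 10^(-0.0907) = 0.812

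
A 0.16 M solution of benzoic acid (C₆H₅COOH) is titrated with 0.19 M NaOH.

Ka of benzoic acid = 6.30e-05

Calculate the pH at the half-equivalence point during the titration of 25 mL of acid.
pH = pKa = 4.20

At the half-equivalence point, [HA] = [A⁻], so by Henderson–Hasselbalch pH = pKa + log(1) = pKa.
pKa = −log(6.30e-05) = 4.20.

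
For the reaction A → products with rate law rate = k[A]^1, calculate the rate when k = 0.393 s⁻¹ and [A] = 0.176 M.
0.06917 M/s

rate = k·[A]^1 = 0.393·(0.176)^1 = 0.393·0.176 = 0.06917 M/s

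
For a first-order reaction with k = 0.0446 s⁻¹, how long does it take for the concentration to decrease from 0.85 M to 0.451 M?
14.21 s

From ln[A] = ln[A]₀ - k·t: t = ln([A]₀/[A])/k = ln(0.85/0.451)/0.0446 = ln(1.8847)/0.0446 = 0.6338/0.0446 = 14.21 s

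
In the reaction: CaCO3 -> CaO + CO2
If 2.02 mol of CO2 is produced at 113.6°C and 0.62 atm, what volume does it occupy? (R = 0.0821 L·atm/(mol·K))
T = 113.6°C + 273.15 = 386.75 K
V = nRT/P = (2.02 × 0.0821 × 386.75) / 0.62
V = 103.45 L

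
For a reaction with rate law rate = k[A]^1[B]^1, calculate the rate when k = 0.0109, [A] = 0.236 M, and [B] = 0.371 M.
0.0009544 M/s

rate = k·[A]^1·[B]^1 = 0.0109·(0.236)^1·(0.371)^1 = 0.0109·0.236·0.371 = 0.0009544 M/s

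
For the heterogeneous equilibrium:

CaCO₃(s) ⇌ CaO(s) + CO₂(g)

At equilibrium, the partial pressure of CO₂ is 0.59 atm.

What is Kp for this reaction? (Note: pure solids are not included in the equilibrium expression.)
K_p = 0.59

Solids (CaCO₃, CaO) have activity 1 and are excluded.
Kp = P(CO₂) = 0.59.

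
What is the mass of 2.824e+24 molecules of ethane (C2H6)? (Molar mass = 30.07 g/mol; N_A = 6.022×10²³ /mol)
Moles = 2.824e+24 ÷ 6.022×10²³ = 4.68947 mol
Mass = 4.68947 mol × 30.07 g/mol = 141 g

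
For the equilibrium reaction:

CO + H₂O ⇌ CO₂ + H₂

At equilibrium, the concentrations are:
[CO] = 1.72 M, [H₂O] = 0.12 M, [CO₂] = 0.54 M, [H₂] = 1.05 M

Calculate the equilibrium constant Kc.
K_c = 2.7471

Kc = ([CO₂] × [H₂]) / ([CO] × [H₂O])
   = ((0.54)·(1.05)) / ((1.72)·(0.12))
   = 0.567 / 0.2064 = 2.7471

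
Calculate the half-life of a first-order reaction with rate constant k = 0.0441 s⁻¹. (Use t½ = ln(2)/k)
15.72 s

t½ = ln(2)/k = 0.6931/0.0441 = 15.72 s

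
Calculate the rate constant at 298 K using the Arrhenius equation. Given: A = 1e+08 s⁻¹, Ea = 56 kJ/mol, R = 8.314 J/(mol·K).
1.53e-02 s⁻¹

k = A·exp(-Ea/(R·T)) = 1e+08·exp(-56000/(8.314·298)) = 1e+08·exp(-22.6028) = 1e+08·1.5267e-10 = 1.53e-02 s⁻¹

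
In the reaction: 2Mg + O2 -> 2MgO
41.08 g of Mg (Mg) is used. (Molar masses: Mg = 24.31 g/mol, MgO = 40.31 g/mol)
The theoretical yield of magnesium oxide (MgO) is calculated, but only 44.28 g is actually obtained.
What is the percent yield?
Moles of Mg = 41.08 g ÷ 24.31 g/mol = 1.68984 mol
Mole ratio: 2 mol MgO / 2 mol Mg
Moles of MgO = 1.68984 × (2/2) = 1.68984 mol
Theoretical yield = 1.68984 mol × 40.31 g/mol = 68.117 g
Actual yield = 44.28 g
Percent yield = (44.28 / 68.117) × 100% = 65.0%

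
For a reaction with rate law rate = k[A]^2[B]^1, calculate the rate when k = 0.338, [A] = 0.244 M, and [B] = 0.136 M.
0.002737 M/s

rate = k·[A]^2·[B]^1 = 0.338·(0.244)^2·(0.136)^1 = 0.338·0.059536·0.136 = 0.002737 M/s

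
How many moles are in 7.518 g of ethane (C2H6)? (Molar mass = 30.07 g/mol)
Moles = 7.518 g ÷ 30.07 g/mol = 0.25 mol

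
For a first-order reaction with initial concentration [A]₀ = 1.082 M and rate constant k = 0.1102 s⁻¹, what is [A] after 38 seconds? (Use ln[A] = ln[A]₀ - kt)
0.0164 M

ln[A] = ln[A]₀ - k·t = ln(1.082) - (0.1102)·(38) = 0.0788 - 4.1876 = -4.1088
[A] = e^(-4.1088) = 0.0164 M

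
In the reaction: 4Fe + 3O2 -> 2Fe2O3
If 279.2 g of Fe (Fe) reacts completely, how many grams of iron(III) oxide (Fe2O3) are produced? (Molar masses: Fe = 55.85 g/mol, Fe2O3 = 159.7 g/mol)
Moles of Fe = 279.2 g ÷ 55.85 g/mol = 4.9991 mol
Mole ratio: 2 mol Fe2O3 / 4 mol Fe
Moles of Fe2O3 = 4.9991 × (2/4) = 2.49955 mol
Mass of Fe2O3 = 2.49955 mol × 159.7 g/mol = 399.2 g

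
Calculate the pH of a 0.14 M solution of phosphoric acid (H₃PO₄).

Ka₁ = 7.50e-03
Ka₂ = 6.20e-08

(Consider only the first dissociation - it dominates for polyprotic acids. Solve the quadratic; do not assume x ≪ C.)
pH = 1.54

x² + Ka₁·x − Ka₁·C = 0 with Ka₁ = 7.50e-03, C = 0.14.
x = (−Ka₁ + √(Ka₁² + 4·Ka₁·C))/2 = 2.8870e-02 M, so pH = 1.54.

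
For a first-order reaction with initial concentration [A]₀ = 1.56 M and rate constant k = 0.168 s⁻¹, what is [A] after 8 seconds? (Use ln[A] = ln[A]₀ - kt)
0.4068 M

ln[A] = ln[A]₀ - k·t = ln(1.56) - (0.168)·(8) = 0.4447 - 1.3440 = -0.8993
[A] = e^(-0.8993) = 0.4068 M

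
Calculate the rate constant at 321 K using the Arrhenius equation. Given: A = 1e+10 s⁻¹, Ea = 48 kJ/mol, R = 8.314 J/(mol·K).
1.55e+02 s⁻¹

k = A·exp(-Ea/(R·T)) = 1e+10·exp(-48000/(8.314·321)) = 1e+10·exp(-17.9857) = 1e+10·1.5450e-08 = 1.55e+02 s⁻¹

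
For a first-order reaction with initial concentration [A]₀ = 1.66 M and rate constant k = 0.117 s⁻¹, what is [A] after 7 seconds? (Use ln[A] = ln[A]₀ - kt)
0.7318 M

ln[A] = ln[A]₀ - k·t = ln(1.66) - (0.117)·(7) = 0.5068 - 0.8190 = -0.3122
[A] = e^(-0.3122) = 0.7318 M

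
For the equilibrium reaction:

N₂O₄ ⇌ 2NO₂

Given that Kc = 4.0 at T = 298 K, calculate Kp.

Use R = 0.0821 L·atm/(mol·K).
K_p = 97.8632

Δn = (moles gaseous products) − (moles gaseous reactants) = 1
T = 298 K; RT = 0.0821 × 298 = 24.4658
Kp = Kc·(RT)^Δn = 4.0 × (24.4658)^1 = 4.0 × 24.4658 = 97.8632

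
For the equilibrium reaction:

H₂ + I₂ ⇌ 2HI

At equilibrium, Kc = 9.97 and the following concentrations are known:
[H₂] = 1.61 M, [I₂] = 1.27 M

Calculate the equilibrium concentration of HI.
[HI] = 4.5150 M

Kc = ([HI]^2) / ([H₂] × [I₂]) = 9.97
[HI]^2 = Kc · (reactant terms)/(other product terms) = 9.97 · 2.0447 / 1 = 20.386
[HI] = (20.386)^(1/2) = 4.5150 M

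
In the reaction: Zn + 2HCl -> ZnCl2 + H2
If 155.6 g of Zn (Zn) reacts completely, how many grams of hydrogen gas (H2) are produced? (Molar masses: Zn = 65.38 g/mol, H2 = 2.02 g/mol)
Moles of Zn = 155.6 g ÷ 65.38 g/mol = 2.37993 mol
Mole ratio: 1 mol H2 / 1 mol Zn
Moles of H2 = 2.37993 × (1/1) = 2.37993 mol
Mass of H2 = 2.37993 mol × 2.02 g/mol = 4.807 g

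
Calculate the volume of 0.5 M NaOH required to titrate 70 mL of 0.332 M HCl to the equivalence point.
V_{base} = 46.5 mL

At equivalence: moles acid = moles base.
moles HCl = 0.332 M × 0.07 L = 0.02324 mol
V_NaOH = 0.02324 mol ÷ 0.5 M = 0.04648 L = 46.5 mL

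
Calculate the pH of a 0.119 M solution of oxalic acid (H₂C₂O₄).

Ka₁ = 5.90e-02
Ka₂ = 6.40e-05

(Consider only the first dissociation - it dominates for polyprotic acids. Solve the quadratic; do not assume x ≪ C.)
pH = 1.23

x² + Ka₁·x − Ka₁·C = 0 with Ka₁ = 5.90e-02, C = 0.119.
x = (−Ka₁ + √(Ka₁² + 4·Ka₁·C))/2 = 5.9333e-02 M, so pH = 1.23.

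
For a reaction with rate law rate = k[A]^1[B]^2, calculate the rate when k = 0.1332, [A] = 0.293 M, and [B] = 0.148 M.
0.0008549 M/s

rate = k·[A]^1·[B]^2 = 0.1332·(0.293)^1·(0.148)^2 = 0.1332·0.293·0.021904 = 0.0008549 M/s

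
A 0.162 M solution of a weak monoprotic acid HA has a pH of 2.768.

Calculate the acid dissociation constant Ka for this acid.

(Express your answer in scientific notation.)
K_a = 1.82e-05

[H⁺] = 10^(−pH) = 10^(−2.768) = 1.706e-03 M. For HA ⇌ H⁺ + A⁻, Ka = x²/(C − x) = (1.706e-03)²/(0.162 − 1.706e-03) = 1.82e-05.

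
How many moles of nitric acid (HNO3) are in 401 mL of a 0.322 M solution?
Moles = Molarity × Volume (L)
Moles = 0.322 M × 0.401 L = 0.1291 mol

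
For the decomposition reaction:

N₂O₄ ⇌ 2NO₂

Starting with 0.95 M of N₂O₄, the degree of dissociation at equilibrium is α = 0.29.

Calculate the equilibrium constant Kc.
K_c = 0.4501

x = α·[A]₀ = 0.29 × 0.95 = 0.2755 M dissociated.
At eq: [N₂O₄] = 0.95 − 0.2755 = 0.6745 M; [NO₂] = 2x = 0.551 M.
Kc = [NO₂]²/[N₂O₄] = (0.551)²/0.6745 = 0.4501.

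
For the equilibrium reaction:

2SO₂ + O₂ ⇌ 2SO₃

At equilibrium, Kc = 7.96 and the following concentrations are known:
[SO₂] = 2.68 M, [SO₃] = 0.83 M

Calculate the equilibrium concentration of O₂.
[O₂] = 0.0120 M

Kc = ([SO₃]^2) / ([SO₂]^2 × [O₂]) = 7.96
[O₂]^1 = (product terms)/(Kc · other reactant terms) = 0.6889 / (7.96 · 7.1824) = 0.01205
[O₂] = 0.0120 M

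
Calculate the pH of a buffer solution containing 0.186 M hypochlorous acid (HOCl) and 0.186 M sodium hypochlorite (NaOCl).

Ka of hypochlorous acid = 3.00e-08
pH = 7.52

pKa = -log(3.00e-08) = 7.52. pH = pKa + log([A⁻]/[HA]) = 7.52 + log(0.186/0.186)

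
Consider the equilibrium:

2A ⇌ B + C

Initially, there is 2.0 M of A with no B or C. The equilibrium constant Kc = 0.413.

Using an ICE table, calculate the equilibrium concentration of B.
[B] = 0.562 M

ICE: [A] = 2.0 − 2x, [B] = [C] = x.
Kc = x²/(2.0 − 2x)² = 0.413 ⇒ √Kc = x/(2.0 − 2x).
x = √0.413·2.0/(1 + 2√0.413) = 0.64265·2.0/2.2853 = 0.56242.
[B] = x = 0.562 M.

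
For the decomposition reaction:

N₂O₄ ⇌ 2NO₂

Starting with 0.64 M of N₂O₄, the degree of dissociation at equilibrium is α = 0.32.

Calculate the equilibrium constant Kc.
K_c = 0.3855

x = α·[A]₀ = 0.32 × 0.64 = 0.2048 M dissociated.
At eq: [N₂O₄] = 0.64 − 0.2048 = 0.4352 M; [NO₂] = 2x = 0.4096 M.
Kc = [NO₂]²/[N₂O₄] = (0.4096)²/0.4352 = 0.3855.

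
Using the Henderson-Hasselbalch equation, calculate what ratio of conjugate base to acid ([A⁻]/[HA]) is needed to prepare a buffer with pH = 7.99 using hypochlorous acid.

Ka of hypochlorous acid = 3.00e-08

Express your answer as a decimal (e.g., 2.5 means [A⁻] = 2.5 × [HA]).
[A⁻]/[HA] = 2.932

pKa = −log(3.00e-08) = 7.5229. pH = pKa + log([A⁻]/[HA]). 7.99 = 7.5229 + log(ratio). log(ratio) = 7.99 − 7.5229 = 0.4671. ratio = 10^(0.4671) = 2.932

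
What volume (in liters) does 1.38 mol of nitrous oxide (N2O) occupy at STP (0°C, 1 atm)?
At STP, 1 mol of gas occupies 22.4 L
Volume = 1.38 mol × 22.4 L/mol = 30.91 L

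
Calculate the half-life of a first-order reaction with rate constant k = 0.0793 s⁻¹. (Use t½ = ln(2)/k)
8.74 s

t½ = ln(2)/k = 0.6931/0.0793 = 8.74 s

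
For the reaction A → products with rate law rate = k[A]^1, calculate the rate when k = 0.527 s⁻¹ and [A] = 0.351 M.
0.185 M/s

rate = k·[A]^1 = 0.527·(0.351)^1 = 0.527·0.351 = 0.185 M/s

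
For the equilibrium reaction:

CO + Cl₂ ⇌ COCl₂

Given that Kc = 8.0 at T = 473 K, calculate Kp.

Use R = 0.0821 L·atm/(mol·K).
K_p = 0.2060

Δn = (moles gaseous products) − (moles gaseous reactants) = -1
T = 473 K; RT = 0.0821 × 473 = 38.8333
Kp = Kc·(RT)^Δn = 8.0 × (38.8333)^-1 = 8.0 × 0.0257511 = 0.2060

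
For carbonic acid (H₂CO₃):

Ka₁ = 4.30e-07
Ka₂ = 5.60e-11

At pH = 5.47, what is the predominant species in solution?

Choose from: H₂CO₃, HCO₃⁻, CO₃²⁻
H₂CO₃

pKa1 = 6.37, pKa2 = 10.25. Each pKa is the crossover between adjacent species; pH = 5.47 lies in the region where H₂CO₃ predominates.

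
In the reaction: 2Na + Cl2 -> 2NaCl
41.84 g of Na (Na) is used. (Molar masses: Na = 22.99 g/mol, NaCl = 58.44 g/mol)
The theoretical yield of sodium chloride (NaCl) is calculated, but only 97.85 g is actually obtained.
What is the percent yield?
Moles of Na = 41.84 g ÷ 22.99 g/mol = 1.81992 mol
Mole ratio: 2 mol NaCl / 2 mol Na
Moles of NaCl = 1.81992 × (2/2) = 1.81992 mol
Theoretical yield = 1.81992 mol × 58.44 g/mol = 106.36 g
Actual yield = 97.85 g
Percent yield = (97.85 / 106.36) × 100% = 92.0%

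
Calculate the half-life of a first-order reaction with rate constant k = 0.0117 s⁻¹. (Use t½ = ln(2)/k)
59.24 s

t½ = ln(2)/k = 0.6931/0.0117 = 59.24 s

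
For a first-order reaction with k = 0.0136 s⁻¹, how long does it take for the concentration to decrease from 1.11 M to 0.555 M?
50.97 s

From ln[A] = ln[A]₀ - k·t: t = ln([A]₀/[A])/k = ln(1.11/0.555)/0.0136 = ln(2.0000)/0.0136 = 0.6931/0.0136 = 50.97 s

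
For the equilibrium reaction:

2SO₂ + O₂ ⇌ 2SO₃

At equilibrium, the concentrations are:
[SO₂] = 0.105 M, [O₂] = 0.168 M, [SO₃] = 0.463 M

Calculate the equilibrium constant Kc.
K_c = 1.16e+02

Kc = ([SO₃]^2) / ([SO₂]^2 × [O₂])
   = ((0.463)^2) / ((0.105)^2·(0.168))
   = 0.21437 / 0.0018522 = 1.16e+02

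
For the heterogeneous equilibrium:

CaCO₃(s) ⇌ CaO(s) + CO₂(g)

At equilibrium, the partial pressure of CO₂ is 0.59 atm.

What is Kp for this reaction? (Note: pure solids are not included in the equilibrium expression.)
K_p = 0.59

Solids (CaCO₃, CaO) have activity 1 and are excluded.
Kp = P(CO₂) = 0.59.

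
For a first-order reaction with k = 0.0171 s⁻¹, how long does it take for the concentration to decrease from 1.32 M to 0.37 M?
74.38 s

From ln[A] = ln[A]₀ - k·t: t = ln([A]₀/[A])/k = ln(1.32/0.37)/0.0171 = ln(3.5676)/0.0171 = 1.2719/0.0171 = 74.38 s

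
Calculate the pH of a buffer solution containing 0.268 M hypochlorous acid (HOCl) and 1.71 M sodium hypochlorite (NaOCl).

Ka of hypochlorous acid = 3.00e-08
pH = 8.33

pKa = -log(3.00e-08) = 7.52. pH = pKa + log([A⁻]/[HA]) = 7.52 + log(1.71/0.268)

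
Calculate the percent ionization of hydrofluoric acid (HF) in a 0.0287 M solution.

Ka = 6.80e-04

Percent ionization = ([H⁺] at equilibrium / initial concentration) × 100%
Percent ionization = 14.3%

Let x = [H⁺]. Ka = x²/(C - x) ⇒ x² + (6.80e-04)x - (6.80e-04)(0.0287) = 0. x = 4.0908e-03. Percent = (4.0908e-03/0.0287) × 100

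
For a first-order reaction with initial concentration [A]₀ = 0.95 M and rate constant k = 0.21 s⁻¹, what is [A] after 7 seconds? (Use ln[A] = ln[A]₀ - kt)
0.2184 M

ln[A] = ln[A]₀ - k·t = ln(0.95) - (0.21)·(7) = -0.0513 - 1.4700 = -1.5213
[A] = e^(-1.5213) = 0.2184 M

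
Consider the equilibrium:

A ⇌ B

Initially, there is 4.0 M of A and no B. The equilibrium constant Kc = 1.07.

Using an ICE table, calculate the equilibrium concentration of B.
[B] = 2.068 M

ICE: [A] = 4.0 − x, [B] = x.
Kc = x/(4.0 − x) = 1.07 ⇒ x = 1.07·4.0/(1 + 1.07) = 4.28/2.07 = 2.068.
[B] = x = 2.068 M.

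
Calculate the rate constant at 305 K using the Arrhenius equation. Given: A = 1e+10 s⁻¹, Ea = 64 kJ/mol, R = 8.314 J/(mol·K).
1.09e-01 s⁻¹

k = A·exp(-Ea/(R·T)) = 1e+10·exp(-64000/(8.314·305)) = 1e+10·exp(-25.2389) = 1e+10·1.0937e-11 = 1.09e-01 s⁻¹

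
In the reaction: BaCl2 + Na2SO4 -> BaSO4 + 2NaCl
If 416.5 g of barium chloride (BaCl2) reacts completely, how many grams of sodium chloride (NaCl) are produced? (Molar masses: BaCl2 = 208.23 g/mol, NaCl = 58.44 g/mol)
Moles of BaCl2 = 416.5 g ÷ 208.23 g/mol = 2.00019 mol
Mole ratio: 2 mol NaCl / 1 mol BaCl2
Moles of NaCl = 2.00019 × (2/1) = 4.00038 mol
Mass of NaCl = 4.00038 mol × 58.44 g/mol = 233.8 g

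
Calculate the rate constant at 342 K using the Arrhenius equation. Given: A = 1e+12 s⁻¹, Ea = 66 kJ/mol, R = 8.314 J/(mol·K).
8.30e+01 s⁻¹

k = A·exp(-Ea/(R·T)) = 1e+12·exp(-66000/(8.314·342)) = 1e+12·exp(-23.2117) = 1e+12·8.3036e-11 = 8.30e+01 s⁻¹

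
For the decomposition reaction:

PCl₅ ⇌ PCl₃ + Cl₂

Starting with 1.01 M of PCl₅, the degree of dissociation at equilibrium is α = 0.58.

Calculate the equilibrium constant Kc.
K_c = 0.8090

x = α·[A]₀ = 0.58 × 1.01 = 0.5858 M dissociated.
At eq: [PCl₅] = 1.01 − 0.5858 = 0.4242 M; [PCl₃] = [Cl₂] = x = 0.5858 M.
Kc = [PCl₃][Cl₂]/[PCl₅] = (0.5858)²/0.4242 = 0.809.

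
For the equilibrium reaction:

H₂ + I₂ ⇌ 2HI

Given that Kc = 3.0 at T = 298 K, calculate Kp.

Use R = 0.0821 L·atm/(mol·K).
K_p = 3.0000

Δn = (moles gaseous products) − (moles gaseous reactants) = 0
T = 298 K; RT = 0.0821 × 298 = 24.4658
Kp = Kc·(RT)^Δn = 3.0 × (24.4658)^0 = 3.0 × 1 = 3.0000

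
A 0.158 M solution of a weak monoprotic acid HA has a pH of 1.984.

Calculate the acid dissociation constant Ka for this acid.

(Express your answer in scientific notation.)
K_a = 7.29e-04

[H⁺] = 10^(−pH) = 10^(−1.984) = 1.038e-02 M. For HA ⇌ H⁺ + A⁻, Ka = x²/(C − x) = (1.038e-02)²/(0.158 − 1.038e-02) = 7.29e-04.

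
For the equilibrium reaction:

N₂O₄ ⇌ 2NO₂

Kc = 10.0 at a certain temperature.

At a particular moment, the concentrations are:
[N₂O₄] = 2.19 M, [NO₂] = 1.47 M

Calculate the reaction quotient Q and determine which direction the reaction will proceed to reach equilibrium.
Q = 0.987, Q < K, reaction proceeds forward (toward products)

Q = ([NO₂]^2) / ([N₂O₄])
  = ((1.47)^2) / ((2.19)) = 2.1609/2.19 = 0.9867
Since Q = 0.9867 < Kc = 10.0, the reaction proceeds forward (toward products) to reach equilibrium.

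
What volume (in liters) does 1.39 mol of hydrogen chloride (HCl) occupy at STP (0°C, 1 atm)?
At STP, 1 mol of gas occupies 22.4 L
Volume = 1.39 mol × 22.4 L/mol = 31.14 L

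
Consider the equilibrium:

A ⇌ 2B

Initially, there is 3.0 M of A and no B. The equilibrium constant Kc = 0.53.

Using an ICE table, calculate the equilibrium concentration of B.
[B] = 1.135 M

ICE: [A] = 3.0 − x, [B] = 2x.
Kc = (2x)²/(3.0 − x) = 0.53 ⇒ 4x² + 0.53x − 1.59 = 0.
x = (−0.53 + √(0.53² + 4·4·1.59))/(2·4) = (−0.53 + √25.721)/8 = 0.5677.
[B] = 2x = 1.135 M.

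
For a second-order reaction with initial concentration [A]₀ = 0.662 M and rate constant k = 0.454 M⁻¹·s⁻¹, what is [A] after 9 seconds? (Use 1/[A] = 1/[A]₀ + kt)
0.1787 M

1/[A] = 1/[A]₀ + k·t = 1/0.662 + (0.454)·(9) = 1.5106 + 4.0860 = 5.5966
[A] = 1/5.5966 = 0.1787 M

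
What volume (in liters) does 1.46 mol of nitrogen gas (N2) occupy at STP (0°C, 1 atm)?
At STP, 1 mol of gas occupies 22.4 L
Volume = 1.46 mol × 22.4 L/mol = 32.70 L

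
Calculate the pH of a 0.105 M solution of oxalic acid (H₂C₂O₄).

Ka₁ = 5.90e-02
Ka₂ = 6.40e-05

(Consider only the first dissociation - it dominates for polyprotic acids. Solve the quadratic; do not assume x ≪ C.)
pH = 1.26

x² + Ka₁·x − Ka₁·C = 0 with Ka₁ = 5.90e-02, C = 0.105.
x = (−Ka₁ + √(Ka₁² + 4·Ka₁·C))/2 = 5.4555e-02 M, so pH = 1.26.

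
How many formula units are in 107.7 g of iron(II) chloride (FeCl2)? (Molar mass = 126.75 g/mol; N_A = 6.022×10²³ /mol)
Moles = 107.7 g ÷ 126.75 g/mol = 0.849704 mol
Formula units = 0.849704 mol × 6.022×10²³ /mol = 5.117e+23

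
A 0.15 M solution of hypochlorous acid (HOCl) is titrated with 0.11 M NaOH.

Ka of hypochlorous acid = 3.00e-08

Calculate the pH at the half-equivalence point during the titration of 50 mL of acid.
pH = pKa = 7.52

At the half-equivalence point, [HA] = [A⁻], so by Henderson–Hasselbalch pH = pKa + log(1) = pKa.
pKa = −log(3.00e-08) = 7.52.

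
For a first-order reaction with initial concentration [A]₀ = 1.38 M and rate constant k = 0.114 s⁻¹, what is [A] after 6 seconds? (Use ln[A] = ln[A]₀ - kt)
0.6963 M

ln[A] = ln[A]₀ - k·t = ln(1.38) - (0.114)·(6) = 0.3221 - 0.6840 = -0.3619
[A] = e^(-0.3619) = 0.6963 M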